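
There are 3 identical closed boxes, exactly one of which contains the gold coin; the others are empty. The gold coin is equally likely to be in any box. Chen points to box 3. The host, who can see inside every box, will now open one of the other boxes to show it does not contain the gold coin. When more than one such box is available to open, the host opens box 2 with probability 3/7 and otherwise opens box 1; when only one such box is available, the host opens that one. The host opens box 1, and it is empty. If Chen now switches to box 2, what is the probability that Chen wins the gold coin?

7/11

Apply Bayes' rule, conditioning on where the gold coin actually is.
If it is in box 1 (prior 1/3): the host opened box 1, so this case is ruled out; weight (1/3)·0 = 0.
If it is in box 2 (prior 1/3): only box 1 is available, probability 1; weight (1/3)·1 = 1/3.
If it is in box 3 (prior 1/3): box 2 is available but not opened, probability 4/7; weight (1/3)·(4/7) = 4/21.
The weights sum to 11/21.
So P(the gold coin in box 2 | the host opened box 1) = (1/3) / (11/21) = 7/11.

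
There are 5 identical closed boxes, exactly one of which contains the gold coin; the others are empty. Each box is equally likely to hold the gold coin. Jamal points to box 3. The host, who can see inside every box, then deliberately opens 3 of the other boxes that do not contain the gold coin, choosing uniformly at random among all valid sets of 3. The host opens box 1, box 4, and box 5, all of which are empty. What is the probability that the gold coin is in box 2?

Apply Bayes' rule, conditioning on where the gold coin actually is.
If it is in any of boxes 1, 4, and 5 (prior 1/5 each): that box was opened and seen not to hold the prize — ruled out; weight (1/5)·0 = 0 each.
If it is in box 2 (prior 1/5): the host has no choice, probability 1; weight (1/5)·1 = 1/5.
If it is in box 3 (prior 1/5): the host has 4 equally likely choices, so probability 1/4; weight (1/5)·(1/4) = 1/20.
The weights sum to 1/4.
So P(the gold coin in box 2 | the host opened box 1, box 4, and box 5) = (1/5) / (1/4) = 4/5.

4/5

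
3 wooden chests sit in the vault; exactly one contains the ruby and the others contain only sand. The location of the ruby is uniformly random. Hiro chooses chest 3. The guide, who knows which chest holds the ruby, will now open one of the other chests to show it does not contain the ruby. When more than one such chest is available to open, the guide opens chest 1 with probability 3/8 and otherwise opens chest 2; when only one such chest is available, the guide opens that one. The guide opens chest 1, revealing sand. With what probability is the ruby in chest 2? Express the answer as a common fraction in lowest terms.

Condition on the true location of the ruby.
If it is in chest 1 (prior 1/3): the guide opened chest 1, so this case is ruled out; weight (1/3)·0 = 0.
If it is in chest 2 (prior 1/3): only chest 1 is available, probability 1; weight (1/3)·1 = 1/3.
If it is in chest 3 (prior 1/3): chest 1 is available, opened with probability 3/8; weight (1/3)·(3/8) = 1/8.
The weights sum to 11/24.
So P(the ruby in chest 2 | the guide opened chest 1) = (1/3) / (11/24) = 8/11.

8/11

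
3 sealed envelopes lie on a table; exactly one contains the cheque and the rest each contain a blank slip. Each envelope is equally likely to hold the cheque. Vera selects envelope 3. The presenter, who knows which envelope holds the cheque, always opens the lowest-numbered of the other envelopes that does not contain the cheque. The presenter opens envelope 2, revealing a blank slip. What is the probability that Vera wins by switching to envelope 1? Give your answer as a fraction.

1

Condition on the true location of the cheque.
If it is in envelope 1 (prior 1/3): envelope 2 is the lowest-numbered option available, probability 1; weight (1/3)·1 = 1/3.
If it is in envelope 2 (prior 1/3): the presenter opened envelope 2, so this case is ruled out; weight (1/3)·0 = 0.
If it is in envelope 3 (prior 1/3): the presenter would have opened envelope 1 instead, probability 0; weight (1/3)·0 = 0.
The weights sum to 1/3.
So P(the cheque in envelope 1 | the presenter opened envelope 2) = (1/3) / (1/3) = 1.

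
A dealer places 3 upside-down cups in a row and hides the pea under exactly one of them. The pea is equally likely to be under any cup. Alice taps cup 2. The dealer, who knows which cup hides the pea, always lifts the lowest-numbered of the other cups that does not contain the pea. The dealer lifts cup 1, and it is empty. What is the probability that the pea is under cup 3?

1/2

Apply Bayes' rule, conditioning on where the pea actually is.
If it is under cup 1 (prior 1/3): the dealer opened cup 1, so this case is ruled out; weight (1/3)·0 = 0.
If it is under either of cups 2 and 3 (prior 1/3 each): cup 1 is the lowest-numbered option available, probability 1; weight (1/3)·1 = 1/3 each.
The weights sum to 2/3.
So P(the pea under cup 3 | the dealer opened cup 1) = (1/3) / (2/3) = 1/2.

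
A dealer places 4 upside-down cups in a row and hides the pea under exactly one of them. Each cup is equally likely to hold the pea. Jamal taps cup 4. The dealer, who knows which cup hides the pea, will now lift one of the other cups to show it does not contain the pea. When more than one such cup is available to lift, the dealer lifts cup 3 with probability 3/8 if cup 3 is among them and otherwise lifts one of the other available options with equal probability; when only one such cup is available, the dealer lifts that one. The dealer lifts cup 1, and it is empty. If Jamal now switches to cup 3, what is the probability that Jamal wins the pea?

Consider each possible location of the pea in turn.
If it is under cup 1 (prior 1/4): the dealer opened cup 1, so this case is ruled out; weight (1/4)·0 = 0.
If it is under cup 2 (prior 1/4): cup 3 is available but not opened, probability 5/8; weight (1/4)·(5/8) = 5/32.
If it is under cup 3 (prior 1/4): cup 3 holds the prize so is unavailable; the dealer chooses uniformly among the 2 others, probability 1/2; weight (1/4)·(1/2) = 1/8.
If it is under cup 4 (prior 1/4): cup 3 is available but not opened; cup 1 gets probability (1 − 3/8)/2 = 5/16; weight (1/4)·(5/16) = 5/64.
The weights sum to 23/64.
So P(the pea under cup 3 | the dealer opened cup 1) = (1/8) / (23/64) = 8/23.

8/23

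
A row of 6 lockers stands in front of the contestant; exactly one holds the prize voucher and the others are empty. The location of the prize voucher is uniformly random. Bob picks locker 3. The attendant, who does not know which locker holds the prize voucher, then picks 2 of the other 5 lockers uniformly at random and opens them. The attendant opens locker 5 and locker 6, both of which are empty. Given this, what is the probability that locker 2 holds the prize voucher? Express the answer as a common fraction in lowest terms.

1/4

Apply Bayes' rule, conditioning on where the prize voucher actually is.
If it is in any of lockers 1, 2, 3, and 4 (prior 1/6 each): the attendant picks exactly this set with probability 1/10 regardless, and none is the prize; weight (1/6)·(1/10) = 1/60 each.
If it is in either of lockers 5 and 6 (prior 1/6 each): that locker was opened and seen not to hold the prize — ruled out; weight (1/6)·0 = 0 each.
The weights sum to 1/15.
So P(the prize voucher in locker 2 | the attendant opened locker 5 and locker 6) = (1/60) / (1/15) = 1/4.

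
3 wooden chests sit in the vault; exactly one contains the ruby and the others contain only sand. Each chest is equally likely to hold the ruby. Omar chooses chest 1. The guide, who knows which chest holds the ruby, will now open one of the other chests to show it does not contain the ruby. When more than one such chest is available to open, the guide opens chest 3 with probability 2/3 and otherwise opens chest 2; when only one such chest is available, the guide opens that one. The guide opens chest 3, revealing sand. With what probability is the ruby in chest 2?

3/5

Apply Bayes' rule, conditioning on where the ruby actually is.
If it is in chest 1 (prior 1/3): chest 3 is available, opened with probability 2/3; weight (1/3)·(2/3) = 2/9.
If it is in chest 2 (prior 1/3): only chest 3 is available, probability 1; weight (1/3)·1 = 1/3.
If it is in chest 3 (prior 1/3): the guide opened chest 3, so this case is ruled out; weight (1/3)·0 = 0.
The weights sum to 5/9.
So P(the ruby in chest 2 | the guide opened chest 3) = (1/3) / (5/9) = 3/5.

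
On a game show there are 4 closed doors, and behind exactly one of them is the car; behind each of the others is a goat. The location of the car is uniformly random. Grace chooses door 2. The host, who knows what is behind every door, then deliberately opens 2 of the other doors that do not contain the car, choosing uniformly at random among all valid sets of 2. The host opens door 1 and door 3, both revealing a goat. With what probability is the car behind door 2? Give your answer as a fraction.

1/4

Consider each possible location of the car in turn.
If it is behind either of doors 1 and 3 (prior 1/4 each): that door was opened and seen not to hold the prize — ruled out; weight (1/4)·0 = 0 each.
If it is behind door 2 (prior 1/4): the host has 3 equally likely choices, so probability 1/3; weight (1/4)·(1/3) = 1/12.
If it is behind door 4 (prior 1/4): the host has no choice, probability 1; weight (1/4)·1 = 1/4.
The weights sum to 1/3.
So P(the car behind door 2 | the host opened door 1 and door 3) = (1/12) / (1/3) = 1/4.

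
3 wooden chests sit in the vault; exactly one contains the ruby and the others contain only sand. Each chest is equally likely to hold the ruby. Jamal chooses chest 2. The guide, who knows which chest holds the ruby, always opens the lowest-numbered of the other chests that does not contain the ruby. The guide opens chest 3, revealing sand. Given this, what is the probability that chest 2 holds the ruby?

0

Condition on the true location of the ruby.
If it is in chest 1 (prior 1/3): chest 3 is the lowest-numbered option available, probability 1; weight (1/3)·1 = 1/3.
If it is in chest 2 (prior 1/3): the guide would have opened chest 1 instead, probability 0; weight (1/3)·0 = 0.
If it is in chest 3 (prior 1/3): the guide opened chest 3, so this case is ruled out; weight (1/3)·0 = 0.
The weights sum to 1/3.
So P(the ruby in chest 2 | the guide opened chest 3) = 0 / (1/3) = 0.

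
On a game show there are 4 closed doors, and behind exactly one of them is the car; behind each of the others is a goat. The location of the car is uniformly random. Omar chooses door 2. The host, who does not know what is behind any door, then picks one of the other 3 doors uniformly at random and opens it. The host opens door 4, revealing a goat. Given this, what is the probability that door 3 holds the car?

Because the host chose which door to open without knowing where the car is, the choice is independent of the prize location. Learning that door 4 does not hold the car simply rules out that one location and leaves the remaining 3 doors still equally likely by symmetry.
So P(the car behind door 3) = 1/3.

1/3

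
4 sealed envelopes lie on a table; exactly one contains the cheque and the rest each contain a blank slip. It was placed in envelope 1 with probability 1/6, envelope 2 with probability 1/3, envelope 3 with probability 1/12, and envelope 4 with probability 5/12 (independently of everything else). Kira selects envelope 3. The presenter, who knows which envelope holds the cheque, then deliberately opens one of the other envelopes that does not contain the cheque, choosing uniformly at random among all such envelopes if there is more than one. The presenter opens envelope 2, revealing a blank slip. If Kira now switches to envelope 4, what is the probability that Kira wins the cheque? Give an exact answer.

Condition on the true location of the cheque.
If it is in envelope 1 (prior 1/6): the presenter has 2 equally likely choices, so probability 1/2; weight (1/6)·(1/2) = 1/12.
If it is in envelope 2 (prior 1/3): the presenter opened envelope 2, so this case is ruled out; weight (1/3)·0 = 0.
If it is in envelope 3 (prior 1/12): the presenter has 3 equally likely choices, so probability 1/3; weight (1/12)·(1/3) = 1/36.
If it is in envelope 4 (prior 5/12): the presenter has 2 equally likely choices, so probability 1/2; weight (5/12)·(1/2) = 5/24.
The weights sum to 23/72.
So P(the cheque in envelope 4 | the presenter opened envelope 2) = (5/24) / (23/72) = 15/23.

15/23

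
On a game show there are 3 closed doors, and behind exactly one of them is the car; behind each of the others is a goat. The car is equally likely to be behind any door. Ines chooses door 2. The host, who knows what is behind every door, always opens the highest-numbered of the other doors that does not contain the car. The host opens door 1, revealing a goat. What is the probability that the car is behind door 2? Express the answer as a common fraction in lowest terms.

Consider each possible location of the car in turn.
If it is behind door 1 (prior 1/3): the host opened door 1, so this case is ruled out; weight (1/3)·0 = 0.
If it is behind door 2 (prior 1/3): the host would have opened door 3 instead, probability 0; weight (1/3)·0 = 0.
If it is behind door 3 (prior 1/3): door 1 is the highest-numbered option available, probability 1; weight (1/3)·1 = 1/3.
The weights sum to 1/3.
So P(the car behind door 2 | the host opened door 1) = 0 / (1/3) = 0.

0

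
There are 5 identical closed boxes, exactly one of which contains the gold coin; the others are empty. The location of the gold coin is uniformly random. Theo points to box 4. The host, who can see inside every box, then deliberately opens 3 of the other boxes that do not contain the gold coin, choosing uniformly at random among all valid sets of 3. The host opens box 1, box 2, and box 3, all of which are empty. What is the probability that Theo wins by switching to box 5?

4/5

Apply Bayes' rule, conditioning on where the gold coin actually is.
If it is in any of boxes 1, 2, and 3 (prior 1/5 each): that box was opened and seen not to hold the prize — ruled out; weight (1/5)·0 = 0 each.
If it is in box 4 (prior 1/5): the host has 4 equally likely choices, so probability 1/4; weight (1/5)·(1/4) = 1/20.
If it is in box 5 (prior 1/5): the host has no choice, probability 1; weight (1/5)·1 = 1/5.
The weights sum to 1/4.
So P(the gold coin in box 5 | the host opened box 1, box 2, and box 3) = (1/5) / (1/4) = 4/5.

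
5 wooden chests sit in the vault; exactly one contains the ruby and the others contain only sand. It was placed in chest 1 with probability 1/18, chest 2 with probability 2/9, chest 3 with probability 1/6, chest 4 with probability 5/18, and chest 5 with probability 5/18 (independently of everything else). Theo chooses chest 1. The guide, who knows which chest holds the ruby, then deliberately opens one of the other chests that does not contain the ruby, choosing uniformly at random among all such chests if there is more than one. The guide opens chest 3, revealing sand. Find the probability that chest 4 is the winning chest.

20/59

Apply Bayes' rule, conditioning on where the ruby actually is.
If it is in chest 1 (prior 1/18): the guide has 4 equally likely choices, so probability 1/4; weight (1/18)·(1/4) = 1/72.
If it is in chest 2 (prior 2/9): the guide has 3 equally likely choices, so probability 1/3; weight (2/9)·(1/3) = 2/27.
If it is in chest 3 (prior 1/6): the guide opened chest 3, so this case is ruled out; weight (1/6)·0 = 0.
If it is in either of chests 4 and 5 (prior 5/18 each): the guide has 3 equally likely choices, so probability 1/3; weight (5/18)·(1/3) = 5/54 each.
The weights sum to 59/216.
So P(the ruby in chest 4 | the guide opened chest 3) = (5/54) / (59/216) = 20/59.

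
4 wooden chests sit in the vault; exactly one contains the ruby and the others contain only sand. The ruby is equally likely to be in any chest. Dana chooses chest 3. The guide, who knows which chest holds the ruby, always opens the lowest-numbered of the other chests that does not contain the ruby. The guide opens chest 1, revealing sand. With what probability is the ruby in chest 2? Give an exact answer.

1/3

Consider each possible location of the ruby in turn.
If it is in chest 1 (prior 1/4): the guide opened chest 1, so this case is ruled out; weight (1/4)·0 = 0.
If it is in any of chests 2, 3, and 4 (prior 1/4 each): chest 1 is the lowest-numbered option available, probability 1; weight (1/4)·1 = 1/4 each.
The weights sum to 3/4.
So P(the ruby in chest 2 | the guide opened chest 1) = (1/4) / (3/4) = 1/3.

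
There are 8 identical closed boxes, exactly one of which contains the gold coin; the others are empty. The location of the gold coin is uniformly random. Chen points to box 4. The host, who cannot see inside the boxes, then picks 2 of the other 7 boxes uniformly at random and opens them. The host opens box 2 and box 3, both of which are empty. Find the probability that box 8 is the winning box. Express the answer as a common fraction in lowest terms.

Because the host chose which boxes to open without knowing where the gold coin is, the choice is independent of the prize location. Learning that none of the 2 opened boxes holds the gold coin simply rules out those 2 locations and leaves the remaining 6 boxes still equally likely by symmetry.
So P(the gold coin in box 8) = 1/6.

1/6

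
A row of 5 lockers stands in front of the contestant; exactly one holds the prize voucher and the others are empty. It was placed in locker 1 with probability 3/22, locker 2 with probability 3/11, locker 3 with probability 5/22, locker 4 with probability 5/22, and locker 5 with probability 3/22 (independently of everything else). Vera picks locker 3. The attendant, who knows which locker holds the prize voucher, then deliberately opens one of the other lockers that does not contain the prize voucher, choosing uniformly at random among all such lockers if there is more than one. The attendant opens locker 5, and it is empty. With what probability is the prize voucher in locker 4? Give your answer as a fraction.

Apply Bayes' rule, conditioning on where the prize voucher actually is.
If it is in locker 1 (prior 3/22): the attendant has 3 equally likely choices, so probability 1/3; weight (3/22)·(1/3) = 1/22.
If it is in locker 2 (prior 3/11): the attendant has 3 equally likely choices, so probability 1/3; weight (3/11)·(1/3) = 1/11.
If it is in locker 3 (prior 5/22): the attendant has 4 equally likely choices, so probability 1/4; weight (5/22)·(1/4) = 5/88.
If it is in locker 4 (prior 5/22): the attendant has 3 equally likely choices, so probability 1/3; weight (5/22)·(1/3) = 5/66.
If it is in locker 5 (prior 3/22): the attendant opened locker 5, so this case is ruled out; weight (3/22)·0 = 0.
The weights sum to 71/264.
So P(the prize voucher in locker 4 | the attendant opened locker 5) = (5/66) / (71/264) = 20/71.

20/71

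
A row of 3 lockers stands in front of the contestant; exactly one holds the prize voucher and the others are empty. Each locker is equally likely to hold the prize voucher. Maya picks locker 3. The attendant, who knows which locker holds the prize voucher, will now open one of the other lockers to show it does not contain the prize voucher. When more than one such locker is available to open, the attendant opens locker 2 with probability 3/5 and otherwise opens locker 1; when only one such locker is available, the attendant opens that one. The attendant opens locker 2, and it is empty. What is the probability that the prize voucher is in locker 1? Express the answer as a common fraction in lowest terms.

5/8

Condition on the true location of the prize voucher.
If it is in locker 1 (prior 1/3): only locker 2 is available, probability 1; weight (1/3)·1 = 1/3.
If it is in locker 2 (prior 1/3): the attendant opened locker 2, so this case is ruled out; weight (1/3)·0 = 0.
If it is in locker 3 (prior 1/3): locker 2 is available, opened with probability 3/5; weight (1/3)·(3/5) = 1/5.
The weights sum to 8/15.
So P(the prize voucher in locker 1 | the attendant opened locker 2) = (1/3) / (8/15) = 5/8.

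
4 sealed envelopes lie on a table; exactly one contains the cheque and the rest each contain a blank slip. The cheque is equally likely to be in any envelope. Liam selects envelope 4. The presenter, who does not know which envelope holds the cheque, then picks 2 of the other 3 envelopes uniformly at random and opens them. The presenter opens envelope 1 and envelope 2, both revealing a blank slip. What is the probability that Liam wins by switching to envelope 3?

1/2

Apply Bayes' rule, conditioning on where the cheque actually is.
If it is in either of envelopes 1 and 2 (prior 1/4 each): that envelope was opened and seen not to hold the prize — ruled out; weight (1/4)·0 = 0 each.
If it is in either of envelopes 3 and 4 (prior 1/4 each): the presenter picks exactly this set with probability 1/3 regardless, and none is the prize; weight (1/4)·(1/3) = 1/12 each.
The weights sum to 1/6.
So P(the cheque in envelope 3 | the presenter opened envelope 1 and envelope 2) = (1/12) / (1/6) = 1/2.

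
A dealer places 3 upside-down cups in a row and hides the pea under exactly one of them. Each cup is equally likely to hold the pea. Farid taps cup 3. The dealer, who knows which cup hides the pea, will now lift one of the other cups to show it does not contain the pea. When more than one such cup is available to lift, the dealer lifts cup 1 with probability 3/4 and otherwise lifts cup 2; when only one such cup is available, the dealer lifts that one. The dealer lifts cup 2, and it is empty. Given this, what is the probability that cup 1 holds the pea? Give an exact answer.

Apply Bayes' rule, conditioning on where the pea actually is.
If it is under cup 1 (prior 1/3): only cup 2 is available, probability 1; weight (1/3)·1 = 1/3.
If it is under cup 2 (prior 1/3): the dealer opened cup 2, so this case is ruled out; weight (1/3)·0 = 0.
If it is under cup 3 (prior 1/3): cup 1 is available but not opened, probability 1/4; weight (1/3)·(1/4) = 1/12.
The weights sum to 5/12.
So P(the pea under cup 1 | the dealer opened cup 2) = (1/3) / (5/12) = 4/5.

4/5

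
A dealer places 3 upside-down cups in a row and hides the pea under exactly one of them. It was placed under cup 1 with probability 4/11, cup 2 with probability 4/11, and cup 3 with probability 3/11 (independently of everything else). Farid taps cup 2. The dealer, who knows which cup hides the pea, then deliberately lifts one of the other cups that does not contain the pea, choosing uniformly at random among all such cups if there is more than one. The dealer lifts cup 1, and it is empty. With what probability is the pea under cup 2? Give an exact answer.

2/5

Apply Bayes' rule, conditioning on where the pea actually is.
If it is under cup 1 (prior 4/11): the dealer opened cup 1, so this case is ruled out; weight (4/11)·0 = 0.
If it is under cup 2 (prior 4/11): the dealer has 2 equally likely choices, so probability 1/2; weight (4/11)·(1/2) = 2/11.
If it is under cup 3 (prior 3/11): the dealer has no choice, probability 1; weight (3/11)·1 = 3/11.
The weights sum to 5/11.
So P(the pea under cup 2 | the dealer opened cup 1) = (2/11) / (5/11) = 2/5.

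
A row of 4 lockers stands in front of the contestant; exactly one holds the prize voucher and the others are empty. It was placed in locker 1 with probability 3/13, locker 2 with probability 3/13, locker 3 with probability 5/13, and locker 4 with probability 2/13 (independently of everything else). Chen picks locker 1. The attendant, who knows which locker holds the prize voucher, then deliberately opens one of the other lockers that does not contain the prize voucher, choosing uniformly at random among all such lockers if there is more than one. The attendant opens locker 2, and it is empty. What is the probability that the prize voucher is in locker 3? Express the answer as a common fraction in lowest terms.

5/9

Apply Bayes' rule, conditioning on where the prize voucher actually is.
If it is in locker 1 (prior 3/13): the attendant has 3 equally likely choices, so probability 1/3; weight (3/13)·(1/3) = 1/13.
If it is in locker 2 (prior 3/13): the attendant opened locker 2, so this case is ruled out; weight (3/13)·0 = 0.
If it is in locker 3 (prior 5/13): the attendant has 2 equally likely choices, so probability 1/2; weight (5/13)·(1/2) = 5/26.
If it is in locker 4 (prior 2/13): the attendant has 2 equally likely choices, so probability 1/2; weight (2/13)·(1/2) = 1/13.
The weights sum to 9/26.
So P(the prize voucher in locker 3 | the attendant opened locker 2) = (5/26) / (9/26) = 5/9.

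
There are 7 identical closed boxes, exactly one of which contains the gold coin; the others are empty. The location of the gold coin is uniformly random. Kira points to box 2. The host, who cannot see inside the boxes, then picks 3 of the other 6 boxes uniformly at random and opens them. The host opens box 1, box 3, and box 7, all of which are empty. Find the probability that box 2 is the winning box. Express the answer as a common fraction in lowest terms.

1/4

Consider each possible location of the gold coin in turn.
If it is in any of boxes 1, 3, and 7 (prior 1/7 each): that box was opened and seen not to hold the prize — ruled out; weight (1/7)·0 = 0 each.
If it is in any of boxes 2, 4, 5, and 6 (prior 1/7 each): the host picks exactly this set with probability 1/20 regardless, and none is the prize; weight (1/7)·(1/20) = 1/140 each.
The weights sum to 1/35.
So P(the gold coin in box 2 | the host opened box 1, box 3, and box 7) = (1/140) / (1/35) = 1/4.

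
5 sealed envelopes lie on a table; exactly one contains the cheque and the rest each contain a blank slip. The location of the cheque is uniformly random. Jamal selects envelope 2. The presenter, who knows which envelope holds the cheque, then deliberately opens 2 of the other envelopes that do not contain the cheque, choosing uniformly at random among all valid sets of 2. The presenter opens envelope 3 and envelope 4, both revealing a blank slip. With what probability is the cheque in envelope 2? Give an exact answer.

Consider each possible location of the cheque in turn.
If it is in either of envelopes 1 and 5 (prior 1/5 each): the presenter has 3 equally likely choices, so probability 1/3; weight (1/5)·(1/3) = 1/15 each.
If it is in envelope 2 (prior 1/5): the presenter has 6 equally likely choices, so probability 1/6; weight (1/5)·(1/6) = 1/30.
If it is in either of envelopes 3 and 4 (prior 1/5 each): that envelope was opened and seen not to hold the prize — ruled out; weight (1/5)·0 = 0 each.
The weights sum to 1/6.
So P(the cheque in envelope 2 | the presenter opened envelope 3 and envelope 4) = (1/30) / (1/6) = 1/5.

1/5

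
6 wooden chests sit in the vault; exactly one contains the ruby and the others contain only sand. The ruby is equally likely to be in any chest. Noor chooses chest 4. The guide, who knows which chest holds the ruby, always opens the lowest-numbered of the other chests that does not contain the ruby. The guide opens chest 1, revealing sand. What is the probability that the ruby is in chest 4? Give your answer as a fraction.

Condition on the true location of the ruby.
If it is in chest 1 (prior 1/6): the guide opened chest 1, so this case is ruled out; weight (1/6)·0 = 0.
If it is in any of chests 2, 3, 4, 5, and 6 (prior 1/6 each): chest 1 is the lowest-numbered option available, probability 1; weight (1/6)·1 = 1/6 each.
The weights sum to 5/6.
So P(the ruby in chest 4 | the guide opened chest 1) = (1/6) / (5/6) = 1/5.

1/5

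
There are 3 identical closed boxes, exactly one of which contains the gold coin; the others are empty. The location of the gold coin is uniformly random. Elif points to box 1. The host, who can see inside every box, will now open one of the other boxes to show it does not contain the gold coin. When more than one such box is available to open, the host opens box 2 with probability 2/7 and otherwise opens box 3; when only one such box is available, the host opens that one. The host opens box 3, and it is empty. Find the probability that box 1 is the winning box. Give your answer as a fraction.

5/12

Consider each possible location of the gold coin in turn.
If it is in box 1 (prior 1/3): box 2 is available but not opened, probability 5/7; weight (1/3)·(5/7) = 5/21.
If it is in box 2 (prior 1/3): only box 3 is available, probability 1; weight (1/3)·1 = 1/3.
If it is in box 3 (prior 1/3): the host opened box 3, so this case is ruled out; weight (1/3)·0 = 0.
The weights sum to 4/7.
So P(the gold coin in box 1 | the host opened box 3) = (5/21) / (4/7) = 5/12.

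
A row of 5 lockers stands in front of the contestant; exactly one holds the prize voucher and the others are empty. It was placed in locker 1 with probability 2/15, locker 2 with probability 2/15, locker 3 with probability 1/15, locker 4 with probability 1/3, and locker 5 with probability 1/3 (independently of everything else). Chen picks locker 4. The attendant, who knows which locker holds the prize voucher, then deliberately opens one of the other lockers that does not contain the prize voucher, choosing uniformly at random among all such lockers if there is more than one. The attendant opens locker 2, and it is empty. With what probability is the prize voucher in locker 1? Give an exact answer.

8/47

Condition on the true location of the prize voucher.
If it is in locker 1 (prior 2/15): the attendant has 3 equally likely choices, so probability 1/3; weight (2/15)·(1/3) = 2/45.
If it is in locker 2 (prior 2/15): the attendant opened locker 2, so this case is ruled out; weight (2/15)·0 = 0.
If it is in locker 3 (prior 1/15): the attendant has 3 equally likely choices, so probability 1/3; weight (1/15)·(1/3) = 1/45.
If it is in locker 4 (prior 1/3): the attendant has 4 equally likely choices, so probability 1/4; weight (1/3)·(1/4) = 1/12.
If it is in locker 5 (prior 1/3): the attendant has 3 equally likely choices, so probability 1/3; weight (1/3)·(1/3) = 1/9.
The weights sum to 47/180.
So P(the prize voucher in locker 1 | the attendant opened locker 2) = (2/45) / (47/180) = 8/47.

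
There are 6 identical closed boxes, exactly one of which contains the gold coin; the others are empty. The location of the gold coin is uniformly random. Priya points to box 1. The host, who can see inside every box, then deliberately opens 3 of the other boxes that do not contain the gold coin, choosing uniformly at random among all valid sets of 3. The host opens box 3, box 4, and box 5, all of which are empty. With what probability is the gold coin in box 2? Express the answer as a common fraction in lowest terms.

5/12

Apply Bayes' rule, conditioning on where the gold coin actually is.
If it is in box 1 (prior 1/6): the host has 10 equally likely choices, so probability 1/10; weight (1/6)·(1/10) = 1/60.
If it is in either of boxes 2 and 6 (prior 1/6 each): the host has 4 equally likely choices, so probability 1/4; weight (1/6)·(1/4) = 1/24 each.
If it is in any of boxes 3, 4, and 5 (prior 1/6 each): that box was opened and seen not to hold the prize — ruled out; weight (1/6)·0 = 0 each.
The weights sum to 1/10.
So P(the gold coin in box 2 | the host opened box 3, box 4, and box 5) = (1/24) / (1/10) = 5/12.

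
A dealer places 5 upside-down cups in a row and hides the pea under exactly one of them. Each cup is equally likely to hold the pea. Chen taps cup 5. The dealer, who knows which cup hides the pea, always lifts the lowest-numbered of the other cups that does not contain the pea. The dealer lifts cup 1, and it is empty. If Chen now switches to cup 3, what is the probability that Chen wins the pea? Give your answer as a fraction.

Consider each possible location of the pea in turn.
If it is under cup 1 (prior 1/5): the dealer opened cup 1, so this case is ruled out; weight (1/5)·0 = 0.
If it is under any of cups 2, 3, 4, and 5 (prior 1/5 each): cup 1 is the lowest-numbered option available, probability 1; weight (1/5)·1 = 1/5 each.
The weights sum to 4/5.
So P(the pea under cup 3 | the dealer opened cup 1) = (1/5) / (4/5) = 1/4.

1/4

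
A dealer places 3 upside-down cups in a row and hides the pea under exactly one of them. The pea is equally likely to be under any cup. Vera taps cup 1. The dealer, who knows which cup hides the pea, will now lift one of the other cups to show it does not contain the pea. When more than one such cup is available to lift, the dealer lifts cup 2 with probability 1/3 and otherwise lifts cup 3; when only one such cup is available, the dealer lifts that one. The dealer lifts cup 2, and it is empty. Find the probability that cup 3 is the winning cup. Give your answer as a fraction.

Apply Bayes' rule, conditioning on where the pea actually is.
If it is under cup 1 (prior 1/3): cup 2 is available, opened with probability 1/3; weight (1/3)·(1/3) = 1/9.
If it is under cup 2 (prior 1/3): the dealer opened cup 2, so this case is ruled out; weight (1/3)·0 = 0.
If it is under cup 3 (prior 1/3): only cup 2 is available, probability 1; weight (1/3)·1 = 1/3.
The weights sum to 4/9.
So P(the pea under cup 3 | the dealer opened cup 2) = (1/3) / (4/9) = 3/4.

3/4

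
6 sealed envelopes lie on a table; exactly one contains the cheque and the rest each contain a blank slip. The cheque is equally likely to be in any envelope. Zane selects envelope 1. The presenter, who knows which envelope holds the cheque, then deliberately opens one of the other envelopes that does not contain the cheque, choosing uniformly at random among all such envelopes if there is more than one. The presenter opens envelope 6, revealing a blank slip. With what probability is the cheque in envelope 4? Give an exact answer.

5/24

Condition on the true location of the cheque.
If it is in envelope 1 (prior 1/6): the presenter has 5 equally likely choices, so probability 1/5; weight (1/6)·(1/5) = 1/30.
If it is in any of envelopes 2, 3, 4, and 5 (prior 1/6 each): the presenter has 4 equally likely choices, so probability 1/4; weight (1/6)·(1/4) = 1/24 each.
If it is in envelope 6 (prior 1/6): the presenter opened envelope 6, so this case is ruled out; weight (1/6)·0 = 0.
The weights sum to 1/5.
So P(the cheque in envelope 4 | the presenter opened envelope 6) = (1/24) / (1/5) = 5/24.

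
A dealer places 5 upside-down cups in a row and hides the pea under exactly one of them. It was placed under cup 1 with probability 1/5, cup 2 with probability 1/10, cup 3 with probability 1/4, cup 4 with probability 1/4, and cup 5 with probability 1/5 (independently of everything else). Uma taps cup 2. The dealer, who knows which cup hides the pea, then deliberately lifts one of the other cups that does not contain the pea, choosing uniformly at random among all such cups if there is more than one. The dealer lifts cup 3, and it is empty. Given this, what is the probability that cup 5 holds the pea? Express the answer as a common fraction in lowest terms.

Condition on the true location of the pea.
If it is under either of cups 1 and 5 (prior 1/5 each): the dealer has 3 equally likely choices, so probability 1/3; weight (1/5)·(1/3) = 1/15 each.
If it is under cup 2 (prior 1/10): the dealer has 4 equally likely choices, so probability 1/4; weight (1/10)·(1/4) = 1/40.
If it is under cup 3 (prior 1/4): the dealer opened cup 3, so this case is ruled out; weight (1/4)·0 = 0.
If it is under cup 4 (prior 1/4): the dealer has 3 equally likely choices, so probability 1/3; weight (1/4)·(1/3) = 1/12.
The weights sum to 29/120.
So P(the pea under cup 5 | the dealer opened cup 3) = (1/15) / (29/120) = 8/29.

8/29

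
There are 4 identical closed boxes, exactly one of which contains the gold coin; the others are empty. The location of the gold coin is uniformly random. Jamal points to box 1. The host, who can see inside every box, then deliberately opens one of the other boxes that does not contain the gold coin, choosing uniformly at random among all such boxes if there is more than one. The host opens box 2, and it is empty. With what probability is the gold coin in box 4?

3/8

Consider each possible location of the gold coin in turn.
If it is in box 1 (prior 1/4): the host has 3 equally likely choices, so probability 1/3; weight (1/4)·(1/3) = 1/12.
If it is in box 2 (prior 1/4): the host opened box 2, so this case is ruled out; weight (1/4)·0 = 0.
If it is in either of boxes 3 and 4 (prior 1/4 each): the host has 2 equally likely choices, so probability 1/2; weight (1/4)·(1/2) = 1/8 each.
The weights sum to 1/3.
So P(the gold coin in box 4 | the host opened box 2) = (1/8) / (1/3) = 3/8.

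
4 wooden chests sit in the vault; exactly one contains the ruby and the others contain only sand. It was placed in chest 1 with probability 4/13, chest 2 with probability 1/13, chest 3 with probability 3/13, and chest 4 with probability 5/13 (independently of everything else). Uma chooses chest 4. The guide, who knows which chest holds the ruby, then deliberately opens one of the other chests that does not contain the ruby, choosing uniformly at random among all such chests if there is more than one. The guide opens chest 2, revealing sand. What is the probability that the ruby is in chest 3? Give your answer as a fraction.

Condition on the true location of the ruby.
If it is in chest 1 (prior 4/13): the guide has 2 equally likely choices, so probability 1/2; weight (4/13)·(1/2) = 2/13.
If it is in chest 2 (prior 1/13): the guide opened chest 2, so this case is ruled out; weight (1/13)·0 = 0.
If it is in chest 3 (prior 3/13): the guide has 2 equally likely choices, so probability 1/2; weight (3/13)·(1/2) = 3/26.
If it is in chest 4 (prior 5/13): the guide has 3 equally likely choices, so probability 1/3; weight (5/13)·(1/3) = 5/39.
The weights sum to 31/78.
So P(the ruby in chest 3 | the guide opened chest 2) = (3/26) / (31/78) = 9/31.

9/31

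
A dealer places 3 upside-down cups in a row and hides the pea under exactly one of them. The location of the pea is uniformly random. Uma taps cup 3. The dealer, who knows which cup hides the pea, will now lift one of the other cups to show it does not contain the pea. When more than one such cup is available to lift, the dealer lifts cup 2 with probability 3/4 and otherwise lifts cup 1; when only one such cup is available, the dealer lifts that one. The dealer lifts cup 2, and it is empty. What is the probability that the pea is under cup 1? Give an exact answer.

4/7

Consider each possible location of the pea in turn.
If it is under cup 1 (prior 1/3): only cup 2 is available, probability 1; weight (1/3)·1 = 1/3.
If it is under cup 2 (prior 1/3): the dealer opened cup 2, so this case is ruled out; weight (1/3)·0 = 0.
If it is under cup 3 (prior 1/3): cup 2 is available, opened with probability 3/4; weight (1/3)·(3/4) = 1/4.
The weights sum to 7/12.
So P(the pea under cup 1 | the dealer opened cup 2) = (1/3) / (7/12) = 4/7.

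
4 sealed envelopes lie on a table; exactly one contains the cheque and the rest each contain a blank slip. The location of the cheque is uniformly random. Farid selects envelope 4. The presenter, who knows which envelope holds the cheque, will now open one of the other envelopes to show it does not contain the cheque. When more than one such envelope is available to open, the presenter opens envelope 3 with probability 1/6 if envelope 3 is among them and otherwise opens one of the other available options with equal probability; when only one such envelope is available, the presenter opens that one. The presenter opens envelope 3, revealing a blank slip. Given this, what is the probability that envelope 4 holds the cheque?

Condition on the true location of the cheque.
If it is in any of envelopes 1, 2, and 4 (prior 1/4 each): envelope 3 is available, opened with probability 1/6; weight (1/4)·(1/6) = 1/24 each.
If it is in envelope 3 (prior 1/4): the presenter opened envelope 3, so this case is ruled out; weight (1/4)·0 = 0.
The weights sum to 1/8.
So P(the cheque in envelope 4 | the presenter opened envelope 3) = (1/24) / (1/8) = 1/3.

1/3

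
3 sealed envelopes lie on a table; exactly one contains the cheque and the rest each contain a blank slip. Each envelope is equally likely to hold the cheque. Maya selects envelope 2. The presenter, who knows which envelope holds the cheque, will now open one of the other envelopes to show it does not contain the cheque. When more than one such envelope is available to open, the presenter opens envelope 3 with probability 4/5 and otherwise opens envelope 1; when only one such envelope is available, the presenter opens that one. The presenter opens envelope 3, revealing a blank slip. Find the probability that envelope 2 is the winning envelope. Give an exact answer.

4/9

Condition on the true location of the cheque.
If it is in envelope 1 (prior 1/3): only envelope 3 is available, probability 1; weight (1/3)·1 = 1/3.
If it is in envelope 2 (prior 1/3): envelope 3 is available, opened with probability 4/5; weight (1/3)·(4/5) = 4/15.
If it is in envelope 3 (prior 1/3): the presenter opened envelope 3, so this case is ruled out; weight (1/3)·0 = 0.
The weights sum to 3/5.
So P(the cheque in envelope 2 | the presenter opened envelope 3) = (4/15) / (3/5) = 4/9.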